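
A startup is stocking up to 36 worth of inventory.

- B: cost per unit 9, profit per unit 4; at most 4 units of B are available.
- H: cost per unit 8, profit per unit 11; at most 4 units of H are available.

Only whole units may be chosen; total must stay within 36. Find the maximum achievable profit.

H has the best ratio (11/8); taking only H gives at most 4×11 = 44 (stopped by the cost limit).
Optimal: 4×H: cost 32 ≤ 36, profit 4·11 = 44.

44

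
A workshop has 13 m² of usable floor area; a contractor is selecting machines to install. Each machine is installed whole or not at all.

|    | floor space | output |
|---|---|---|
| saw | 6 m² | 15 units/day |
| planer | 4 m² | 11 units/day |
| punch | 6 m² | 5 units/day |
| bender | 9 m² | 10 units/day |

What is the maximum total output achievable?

This is an integer program with binary decision variables.
Allowing fractional choices, the relaxed optimum would be about 29.3, but machines are indivisible.
saw + planer: floor space 6 + 4 = 10 ≤ 13, output 15 + 11 = 26.
planer + bender: floor space 4 + 9 = 13 ≤ 13, output 11 + 10 = 21.
Best is saw and planer with total output 26.

26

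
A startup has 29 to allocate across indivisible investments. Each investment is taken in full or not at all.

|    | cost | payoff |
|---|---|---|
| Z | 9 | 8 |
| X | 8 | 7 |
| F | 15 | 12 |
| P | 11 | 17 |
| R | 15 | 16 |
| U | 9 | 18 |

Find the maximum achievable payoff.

43

This is an integer program with binary decision variables.
X + P + U: cost 8 + 11 + 9 = 28 ≤ 29, payoff 7 + 17 + 18 = 42.
P + U: cost 11 + 9 = 20 ≤ 29, payoff 17 + 18 = 35.
Z + P + U: cost 9 + 11 + 9 = 29 ≤ 29, payoff 8 + 17 + 18 = 43.
Best is Z, P, and U with total payoff 43.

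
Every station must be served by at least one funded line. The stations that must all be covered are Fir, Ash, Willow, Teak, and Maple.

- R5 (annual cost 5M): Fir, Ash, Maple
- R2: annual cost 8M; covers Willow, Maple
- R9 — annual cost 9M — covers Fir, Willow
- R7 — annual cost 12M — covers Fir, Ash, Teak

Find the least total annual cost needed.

This is an integer covering problem.
The greedy cost-per-new-station heuristic would pick R5, R2, and R7 for 25, but a cheaper cover exists.
Choose R2 and R7: together they cover Fir, Ash, Willow, Teak, Maple — every station.
Total annual cost: 8 + 12 = 20.
No cover costs less than 20.

20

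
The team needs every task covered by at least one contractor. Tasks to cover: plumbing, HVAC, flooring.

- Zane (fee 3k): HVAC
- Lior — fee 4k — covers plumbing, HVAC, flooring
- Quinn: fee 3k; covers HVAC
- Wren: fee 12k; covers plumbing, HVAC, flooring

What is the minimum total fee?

4

Lior alone covers plumbing, HVAC, flooring — every task.
Total fee: 4.
No cover costs less than 4.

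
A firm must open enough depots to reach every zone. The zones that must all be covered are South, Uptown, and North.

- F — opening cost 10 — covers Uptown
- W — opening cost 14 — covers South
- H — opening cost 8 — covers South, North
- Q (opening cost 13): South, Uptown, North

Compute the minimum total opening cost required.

The greedy cost-per-new-zone heuristic would pick H and F for 18, but a cheaper cover exists.
Q alone covers South, Uptown, North — every zone.
Total opening cost: 13.
No cover costs less than 13.

13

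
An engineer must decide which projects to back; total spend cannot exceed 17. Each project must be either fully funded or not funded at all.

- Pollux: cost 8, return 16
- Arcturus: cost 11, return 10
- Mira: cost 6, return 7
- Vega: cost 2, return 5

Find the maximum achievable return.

Allowing fractional choices, the relaxed optimum would be about 28.9, but projects are indivisible.
Pollux + Mira + Vega: cost 8 + 6 + 2 = 16 ≤ 17, return 16 + 7 + 5 = 28.
Pollux + Mira: cost 8 + 6 = 14 ≤ 17, return 16 + 7 = 23.
Best is Pollux, Mira, and Vega with total return 28.

28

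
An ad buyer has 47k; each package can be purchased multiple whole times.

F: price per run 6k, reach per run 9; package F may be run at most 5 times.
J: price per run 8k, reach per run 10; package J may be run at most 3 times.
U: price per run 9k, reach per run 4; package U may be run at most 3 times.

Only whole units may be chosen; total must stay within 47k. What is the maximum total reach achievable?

65

F has the best ratio (9/6); taking only F gives at most 5×9 = 45 (stopped by the supply cap of 5).
Mixing does better — 5×F and 2×J: price 46 ≤ 47, reach 5·9 + 2·10 = 65.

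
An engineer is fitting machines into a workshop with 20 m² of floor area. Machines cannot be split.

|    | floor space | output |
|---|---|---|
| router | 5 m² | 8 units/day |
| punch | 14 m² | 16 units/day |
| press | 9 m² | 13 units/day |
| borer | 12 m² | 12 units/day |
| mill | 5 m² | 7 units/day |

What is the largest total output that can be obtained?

This is an integer program with binary decision variables.
punch + mill: floor space 14 + 5 = 19 ≤ 20, output 16 + 7 = 23.
router + punch: floor space 5 + 14 = 19 ≤ 20, output 8 + 16 = 24.
router + press + mill: floor space 5 + 9 + 5 = 19 ≤ 20, output 8 + 13 + 7 = 28.
Best is router, press, and mill with total output 28.

28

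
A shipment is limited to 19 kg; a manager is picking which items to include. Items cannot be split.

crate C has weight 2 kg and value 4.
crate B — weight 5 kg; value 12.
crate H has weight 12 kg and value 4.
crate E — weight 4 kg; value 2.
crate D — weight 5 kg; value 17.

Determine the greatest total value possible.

crate C + crate B + crate D: weight 2 + 5 + 5 = 12 ≤ 19, value 4 + 12 + 17 = 33.
crate C + crate B + crate E + crate D: weight 2 + 5 + 4 + 5 = 16 ≤ 19, value 4 + 12 + 2 + 17 = 35.
Best is crate C, crate B, crate E, and crate D with total value 35.

35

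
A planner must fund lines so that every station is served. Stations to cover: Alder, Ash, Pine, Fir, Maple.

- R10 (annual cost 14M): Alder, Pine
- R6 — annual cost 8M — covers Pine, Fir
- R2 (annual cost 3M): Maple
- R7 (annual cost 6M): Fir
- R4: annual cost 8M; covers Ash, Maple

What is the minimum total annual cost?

28

The greedy cost-per-new-station heuristic would pick R2, R6, R4, and R10 for 33, but a cheaper cover exists.
Choose R10, R7, and R4: together they cover Alder, Ash, Pine, Fir, Maple — every station.
Total annual cost: 14 + 6 + 8 = 28.
No cover costs less than 28.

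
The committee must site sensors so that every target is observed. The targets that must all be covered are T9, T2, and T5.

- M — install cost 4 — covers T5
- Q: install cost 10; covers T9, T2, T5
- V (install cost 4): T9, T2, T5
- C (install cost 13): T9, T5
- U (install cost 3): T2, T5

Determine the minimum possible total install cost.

V alone covers T9, T2, T5 — every target.
Total install cost: 4.
No cover costs less than 4.

4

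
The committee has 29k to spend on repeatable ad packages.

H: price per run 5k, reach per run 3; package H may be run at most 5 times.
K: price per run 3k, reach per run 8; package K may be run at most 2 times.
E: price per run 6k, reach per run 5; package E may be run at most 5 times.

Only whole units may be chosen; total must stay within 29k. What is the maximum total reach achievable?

34

This is a bounded integer knapsack.
K has the best ratio (8/3); taking only K gives at most 2×8 = 16 (stopped by the supply cap of 2).
Mixing does better — 1×H, 2×K, and 3×E: price 29 ≤ 29, reach 1·3 + 2·8 + 3·5 = 34.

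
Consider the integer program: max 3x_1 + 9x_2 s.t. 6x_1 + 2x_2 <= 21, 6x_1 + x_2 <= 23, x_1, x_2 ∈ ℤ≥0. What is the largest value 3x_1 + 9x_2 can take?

Relaxing integrality, the LP optimum is 94.50 at (x_1,x_2) = (0, 10.5), which is not an integer point.
(x_1,x_2)=(0,10): 6·0+2·10=20≤21, 6·0+1·10=10≤23, objective 90.
(x_1,x_2)=(0,9): 6·0+2·9=18≤21, 6·0+1·9=9≤23, objective 81.
The best lattice point is (0,10), giving 90.

90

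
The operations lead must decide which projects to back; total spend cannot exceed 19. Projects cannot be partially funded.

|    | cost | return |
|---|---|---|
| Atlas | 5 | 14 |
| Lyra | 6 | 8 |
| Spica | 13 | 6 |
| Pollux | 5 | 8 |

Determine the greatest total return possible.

This is an integer program with binary decision variables.
Allowing fractional choices, the relaxed optimum would be about 31.4, but projects are indivisible.
Atlas + Pollux: cost 5 + 5 = 10 ≤ 19, return 14 + 8 = 22.
Atlas + Lyra + Pollux: cost 5 + 6 + 5 = 16 ≤ 19, return 14 + 8 + 8 = 30.
Best is Atlas, Lyra, and Pollux with total return 30.

30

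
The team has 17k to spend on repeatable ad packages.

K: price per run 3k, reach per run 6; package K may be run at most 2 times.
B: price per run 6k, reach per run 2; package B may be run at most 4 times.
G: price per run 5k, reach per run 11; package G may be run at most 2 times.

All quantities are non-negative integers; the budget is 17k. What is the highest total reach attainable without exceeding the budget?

G has the best ratio (11/5); taking only G gives at most 2×11 = 22 (stopped by the supply cap of 2).
Mixing does better — 2×K and 2×G: price 16 ≤ 17, reach 2·6 + 2·11 = 34.

34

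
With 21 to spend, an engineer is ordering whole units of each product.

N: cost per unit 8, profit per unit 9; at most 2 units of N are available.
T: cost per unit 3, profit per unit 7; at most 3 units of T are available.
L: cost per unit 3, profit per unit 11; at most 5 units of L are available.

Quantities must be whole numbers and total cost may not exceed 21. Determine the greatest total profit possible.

This is a bounded integer knapsack.
Take 2×T and 5×L: cost 21 ≤ 21, profit 2·7 + 5·11 = 69.
L has the best ratio (11/3) and is taken to its limit of 5; remaining capacity is filled optimally with the others.

69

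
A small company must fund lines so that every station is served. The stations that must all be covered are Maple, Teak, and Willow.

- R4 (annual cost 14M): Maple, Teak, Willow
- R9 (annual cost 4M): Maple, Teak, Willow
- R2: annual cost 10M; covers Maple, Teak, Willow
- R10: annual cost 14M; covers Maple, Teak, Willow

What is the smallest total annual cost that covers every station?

R9 alone covers Maple, Teak, Willow — every station.
Total annual cost: 4.
No cover costs less than 4.

4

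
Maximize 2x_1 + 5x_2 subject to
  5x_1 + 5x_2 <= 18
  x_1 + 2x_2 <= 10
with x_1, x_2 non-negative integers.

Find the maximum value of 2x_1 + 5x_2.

15

The continuous relaxation peaks at (0, 3.6) with value 18.00; rounding to a feasible lattice point costs some objective.
(x_1,x_2)=(0,3): 5·0+5·3=15≤18, 1·0+2·3=6≤10, objective 15.
(x_1,x_2)=(1,2): 5·1+5·2=15≤18, 1·1+2·2=5≤10, objective 12.
(x_1,x_2)=(0,2): 5·0+5·2=10≤18, 1·0+2·2=4≤10, objective 10.
No feasible integer point exceeds 15.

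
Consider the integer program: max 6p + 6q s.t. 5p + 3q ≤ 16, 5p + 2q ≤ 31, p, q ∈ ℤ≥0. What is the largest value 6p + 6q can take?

30

(p,q)=(0,5): 5·0+3·5=15≤16, 5·0+2·5=10≤31, objective 30.
(p,q)=(0,4): 5·0+3·4=12≤16, 5·0+2·4=8≤31, objective 24.
No feasible integer point exceeds 30.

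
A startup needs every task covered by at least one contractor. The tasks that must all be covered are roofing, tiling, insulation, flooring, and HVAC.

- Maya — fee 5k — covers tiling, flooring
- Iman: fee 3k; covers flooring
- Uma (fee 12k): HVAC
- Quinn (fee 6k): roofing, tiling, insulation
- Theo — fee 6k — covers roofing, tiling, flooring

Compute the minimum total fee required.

Choose Iman, Uma, and Quinn: together they cover roofing, tiling, insulation, flooring, HVAC — every task.
Total fee: 3 + 12 + 6 = 21.
No cover costs less than 21.

21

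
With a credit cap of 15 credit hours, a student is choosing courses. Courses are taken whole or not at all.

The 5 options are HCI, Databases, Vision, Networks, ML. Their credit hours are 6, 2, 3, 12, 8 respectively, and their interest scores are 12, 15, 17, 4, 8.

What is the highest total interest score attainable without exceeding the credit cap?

HCI + Databases + Vision: credit hours 6 + 2 + 3 = 11 ≤ 15, interest score 12 + 15 + 17 = 44.
Databases + Vision + ML: credit hours 2 + 3 + 8 = 13 ≤ 15, interest score 15 + 17 + 8 = 40.
Databases + Vision: credit hours 2 + 3 = 5 ≤ 15, interest score 15 + 17 = 32.
Best is HCI, Databases, and Vision with total interest score 44.

44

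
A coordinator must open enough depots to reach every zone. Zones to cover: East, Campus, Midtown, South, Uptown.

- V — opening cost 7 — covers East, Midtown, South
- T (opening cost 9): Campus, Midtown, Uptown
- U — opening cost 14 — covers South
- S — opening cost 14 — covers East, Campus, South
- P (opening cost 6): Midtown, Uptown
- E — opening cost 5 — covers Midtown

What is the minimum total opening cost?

16

Choose V and T: together they cover East, Campus, Midtown, South, Uptown — every zone.
Total opening cost: 7 + 9 = 16.
No cover costs less than 16.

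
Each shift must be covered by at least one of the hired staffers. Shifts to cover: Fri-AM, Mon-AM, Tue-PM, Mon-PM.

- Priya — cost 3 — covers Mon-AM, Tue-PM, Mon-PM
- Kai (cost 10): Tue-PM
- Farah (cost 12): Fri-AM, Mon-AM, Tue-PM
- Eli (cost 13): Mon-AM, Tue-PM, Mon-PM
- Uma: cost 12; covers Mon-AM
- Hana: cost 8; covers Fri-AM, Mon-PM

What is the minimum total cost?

11

Choose Priya and Hana: together they cover Fri-AM, Mon-AM, Tue-PM, Mon-PM — every shift.
Total cost: 3 + 8 = 11.
No cover costs less than 11.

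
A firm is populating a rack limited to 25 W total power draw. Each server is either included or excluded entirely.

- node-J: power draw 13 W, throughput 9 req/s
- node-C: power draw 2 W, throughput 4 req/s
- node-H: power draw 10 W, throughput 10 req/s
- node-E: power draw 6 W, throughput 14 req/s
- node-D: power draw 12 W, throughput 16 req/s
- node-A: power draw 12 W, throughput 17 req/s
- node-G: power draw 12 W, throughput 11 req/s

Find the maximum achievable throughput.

Take node-C, node-E, and node-A: power draw 2 + 6 + 12 = 20 ≤ 25, throughput 4 + 14 + 17 = 35.
No other feasible combination does better.

35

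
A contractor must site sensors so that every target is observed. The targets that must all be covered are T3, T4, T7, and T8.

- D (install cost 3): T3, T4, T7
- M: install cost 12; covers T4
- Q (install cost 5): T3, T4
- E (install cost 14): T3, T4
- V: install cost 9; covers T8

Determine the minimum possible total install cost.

Choose D and V: together they cover T3, T4, T7, T8 — every target.
Total install cost: 3 + 9 = 12.
No cover costs less than 12.

12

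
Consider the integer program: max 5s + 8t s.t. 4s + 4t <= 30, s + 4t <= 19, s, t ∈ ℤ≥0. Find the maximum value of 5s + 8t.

47

The continuous relaxation peaks at (3.67, 3.83) with value 49.00; rounding to a feasible lattice point costs some objective.
(s,t)=(3,4): 4·3+4·4=28≤30, 1·3+4·4=19≤19, objective 47.
(s,t)=(4,3): 4·4+4·3=28≤30, 1·4+4·3=16≤19, objective 44.
(s,t)=(2,4): 4·2+4·4=24≤30, 1·2+4·4=18≤19, objective 42.
The best lattice point is (3,4), giving 47.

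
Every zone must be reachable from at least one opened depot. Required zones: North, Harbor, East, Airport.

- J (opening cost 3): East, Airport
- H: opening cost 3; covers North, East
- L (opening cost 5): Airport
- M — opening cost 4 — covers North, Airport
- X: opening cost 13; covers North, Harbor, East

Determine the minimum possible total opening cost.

16

This is an integer covering problem.
The greedy cost-per-new-zone heuristic would pick J, H, and X for 19, but a cheaper cover exists.
Choose J and X: together they cover North, Harbor, East, Airport — every zone.
Total opening cost: 3 + 13 = 16.
No cover costs less than 16.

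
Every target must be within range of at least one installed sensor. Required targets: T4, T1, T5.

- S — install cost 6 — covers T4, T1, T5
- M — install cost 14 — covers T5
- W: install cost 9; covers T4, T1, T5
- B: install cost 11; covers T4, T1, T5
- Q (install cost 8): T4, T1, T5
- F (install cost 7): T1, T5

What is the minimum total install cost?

6

S alone covers T4, T1, T5 — every target.
Total install cost: 6.
No cover costs less than 6.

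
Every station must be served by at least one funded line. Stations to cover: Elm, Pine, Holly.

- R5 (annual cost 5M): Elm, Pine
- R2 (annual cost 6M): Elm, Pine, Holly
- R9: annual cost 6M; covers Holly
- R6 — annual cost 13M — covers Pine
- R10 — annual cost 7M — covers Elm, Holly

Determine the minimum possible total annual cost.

R2 alone covers Elm, Pine, Holly — every station.
Total annual cost: 6.

6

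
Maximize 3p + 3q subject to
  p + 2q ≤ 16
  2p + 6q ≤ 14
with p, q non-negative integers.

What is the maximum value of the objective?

21

(p,q)=(7,0) is feasible, giving 21.
(p,q)=(6,0) is feasible, giving 18.
No feasible integer point exceeds 21.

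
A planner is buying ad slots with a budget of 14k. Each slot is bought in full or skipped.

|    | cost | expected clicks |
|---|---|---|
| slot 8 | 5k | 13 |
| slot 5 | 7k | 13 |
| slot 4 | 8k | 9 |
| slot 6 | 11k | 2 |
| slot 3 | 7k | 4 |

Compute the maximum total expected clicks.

Take slot 8 and slot 5: cost 5 + 7 = 12 ≤ 14, expected clicks 13 + 13 = 26.
No other feasible combination does better.

26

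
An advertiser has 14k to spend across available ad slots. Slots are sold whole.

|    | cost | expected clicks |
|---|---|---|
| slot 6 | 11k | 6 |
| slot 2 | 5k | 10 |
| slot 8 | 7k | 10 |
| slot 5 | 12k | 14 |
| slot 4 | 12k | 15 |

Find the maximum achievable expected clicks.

Take slot 2 and slot 8: cost 5 + 7 = 12 ≤ 14, expected clicks 10 + 10 = 20.
No other feasible combination does better.

20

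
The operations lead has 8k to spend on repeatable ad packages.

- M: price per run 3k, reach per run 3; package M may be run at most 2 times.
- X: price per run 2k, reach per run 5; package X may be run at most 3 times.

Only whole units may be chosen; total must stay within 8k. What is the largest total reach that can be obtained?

Take 3×X: price 6 ≤ 8, reach 3·5 = 15.
X has the best ratio (5/2) and is taken to its limit of 3; remaining capacity is filled optimally with the others.

15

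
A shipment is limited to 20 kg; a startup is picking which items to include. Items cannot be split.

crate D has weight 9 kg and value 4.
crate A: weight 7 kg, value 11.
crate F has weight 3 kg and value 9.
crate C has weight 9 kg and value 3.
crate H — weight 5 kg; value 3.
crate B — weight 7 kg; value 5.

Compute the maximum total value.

25

Allowing fractional choices, the relaxed optimum would be about 26.8, but items are indivisible.
crate D + crate A + crate F: weight 9 + 7 + 3 = 19 ≤ 20, value 4 + 11 + 9 = 24.
crate A + crate F + crate B: weight 7 + 3 + 7 = 17 ≤ 20, value 11 + 9 + 5 = 25.
Best is crate A, crate F, and crate B with total value 25.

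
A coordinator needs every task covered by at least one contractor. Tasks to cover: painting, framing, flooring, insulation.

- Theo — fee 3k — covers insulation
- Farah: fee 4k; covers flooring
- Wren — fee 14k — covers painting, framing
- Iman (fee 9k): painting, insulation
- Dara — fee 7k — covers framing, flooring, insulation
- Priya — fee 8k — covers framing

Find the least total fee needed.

Choose Iman and Dara: together they cover painting, framing, flooring, insulation — every task.
Total fee: 9 + 7 = 16.
No cover costs less than 16.

16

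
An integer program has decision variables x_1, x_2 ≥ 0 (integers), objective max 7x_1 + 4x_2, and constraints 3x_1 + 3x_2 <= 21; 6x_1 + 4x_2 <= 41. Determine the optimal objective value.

Relaxing integrality, the LP optimum is 47.83 at (x_1,x_2) = (6.83, 0), which is not an integer point.
(x_1,x_2)=(6,1): 3·6+3·1=21≤21, 6·6+4·1=40≤41, objective 46.
(x_1,x_2)=(5,2): 3·5+3·2=21≤21, 6·5+4·2=38≤41, objective 43.
(x_1,x_2)=(6,0): 3·6+3·0=18≤21, 6·6+4·0=36≤41, objective 42.
(x_1,x_2)=(5,1): 3·5+3·1=18≤21, 6·5+4·1=34≤41, objective 39.
The best lattice point is (6,1), giving 46.

46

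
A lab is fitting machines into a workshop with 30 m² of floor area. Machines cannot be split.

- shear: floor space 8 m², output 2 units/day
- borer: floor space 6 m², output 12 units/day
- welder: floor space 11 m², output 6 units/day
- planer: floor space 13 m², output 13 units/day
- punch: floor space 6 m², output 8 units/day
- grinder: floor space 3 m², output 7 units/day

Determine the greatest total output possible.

shear + borer + planer + grinder: floor space 8 + 6 + 13 + 3 = 30 ≤ 30, output 2 + 12 + 13 + 7 = 34.
borer + planer + punch + grinder: floor space 6 + 13 + 6 + 3 = 28 ≤ 30, output 12 + 13 + 8 + 7 = 40.
borer + planer + punch: floor space 6 + 13 + 6 = 25 ≤ 30, output 12 + 13 + 8 = 33.
Best is borer, planer, punch, and grinder with total output 40.

40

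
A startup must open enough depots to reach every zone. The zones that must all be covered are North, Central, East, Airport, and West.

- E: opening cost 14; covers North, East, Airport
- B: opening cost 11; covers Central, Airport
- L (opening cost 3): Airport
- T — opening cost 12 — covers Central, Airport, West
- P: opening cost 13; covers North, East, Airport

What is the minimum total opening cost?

25

This is a weighted set-cover instance.
The greedy cost-per-new-zone heuristic would pick L, T, and P for 28, but a cheaper cover exists.
Choose T and P: together they cover North, Central, East, Airport, West — every zone.
Total opening cost: 12 + 13 = 25.
No cover costs less than 25.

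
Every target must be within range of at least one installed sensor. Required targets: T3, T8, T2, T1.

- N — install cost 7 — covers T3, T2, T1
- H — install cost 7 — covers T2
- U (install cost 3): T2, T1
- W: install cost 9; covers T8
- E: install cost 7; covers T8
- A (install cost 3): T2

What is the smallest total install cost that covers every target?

14

This is an integer covering problem.
The greedy cost-per-new-target heuristic would pick U, N, and E for 17, but a cheaper cover exists.
Choose N and E: together they cover T3, T8, T2, T1 — every target.
Total install cost: 7 + 7 = 14.
No cover costs less than 14.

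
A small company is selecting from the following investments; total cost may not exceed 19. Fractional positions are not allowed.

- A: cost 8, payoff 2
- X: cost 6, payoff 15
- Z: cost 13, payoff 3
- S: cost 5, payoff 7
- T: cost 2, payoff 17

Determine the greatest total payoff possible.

39

Allowing fractional choices, the relaxed optimum would be about 40.5, but investments are indivisible.
A + X + T: cost 8 + 6 + 2 = 16 ≤ 19, payoff 2 + 15 + 17 = 34.
X + S + T: cost 6 + 5 + 2 = 13 ≤ 19, payoff 15 + 7 + 17 = 39.
Best is X, S, and T with total payoff 39.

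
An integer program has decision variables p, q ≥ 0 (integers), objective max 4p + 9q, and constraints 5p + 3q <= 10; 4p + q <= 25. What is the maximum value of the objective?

The continuous relaxation peaks at (0, 3.33) with value 30.00; rounding to a feasible lattice point costs some objective.
(p,q)=(0,3): 5·0+3·3=9≤10, 4·0+1·3=3≤25, objective 27.
(p,q)=(0,2): 5·0+3·2=6≤10, 4·0+1·2=2≤25, objective 18.
Maximum is 27 at (p,q)=(0,3).

27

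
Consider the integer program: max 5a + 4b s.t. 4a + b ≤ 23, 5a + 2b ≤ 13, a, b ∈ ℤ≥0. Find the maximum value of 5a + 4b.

24

Relaxing integrality, the LP optimum is 26.00 at (a,b) = (0, 6.5), which is not an integer point.
(a,b)=(0,6) is feasible, giving 24.
(a,b)=(0,5) is feasible, giving 20.
No feasible integer point exceeds 24.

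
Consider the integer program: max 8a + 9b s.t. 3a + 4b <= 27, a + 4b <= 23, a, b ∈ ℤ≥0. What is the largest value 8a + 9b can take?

(a,b)=(9,0): 3·9+4·0=27≤27, 1·9+4·0=9≤23, objective 72.
(a,b)=(8,0): 3·8+4·0=24≤27, 1·8+4·0=8≤23, objective 64.
No feasible integer point exceeds 72.

72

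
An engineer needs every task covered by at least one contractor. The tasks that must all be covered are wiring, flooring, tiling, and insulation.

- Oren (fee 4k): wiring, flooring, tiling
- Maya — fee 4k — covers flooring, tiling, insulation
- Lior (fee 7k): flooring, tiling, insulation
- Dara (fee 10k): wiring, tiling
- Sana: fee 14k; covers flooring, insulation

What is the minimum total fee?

This is an integer covering problem.
Choose Oren and Maya: together they cover wiring, flooring, tiling, insulation — every task.
Total fee: 4 + 4 = 8.

8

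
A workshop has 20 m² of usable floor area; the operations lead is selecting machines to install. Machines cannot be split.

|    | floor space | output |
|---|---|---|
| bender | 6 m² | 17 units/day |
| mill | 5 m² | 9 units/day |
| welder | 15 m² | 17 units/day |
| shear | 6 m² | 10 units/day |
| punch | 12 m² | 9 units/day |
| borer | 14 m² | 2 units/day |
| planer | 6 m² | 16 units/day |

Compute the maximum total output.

Treat it as a binary knapsack problem.
bender + shear + planer: floor space 6 + 6 + 6 = 18 ≤ 20, output 17 + 10 + 16 = 43.
bender + mill + planer: floor space 6 + 5 + 6 = 17 ≤ 20, output 17 + 9 + 16 = 42.
bender + mill + shear: floor space 6 + 5 + 6 = 17 ≤ 20, output 17 + 9 + 10 = 36.
Best is bender, shear, and planer with total output 43.

43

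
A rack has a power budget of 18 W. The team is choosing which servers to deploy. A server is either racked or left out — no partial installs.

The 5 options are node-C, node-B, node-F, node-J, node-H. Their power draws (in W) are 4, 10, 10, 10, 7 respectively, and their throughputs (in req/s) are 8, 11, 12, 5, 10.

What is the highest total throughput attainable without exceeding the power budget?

Treat it as a binary knapsack problem.
node-F + node-H: power draw 10 + 7 = 17 ≤ 18, throughput 12 + 10 = 22.
node-C + node-F: power draw 4 + 10 = 14 ≤ 18, throughput 8 + 12 = 20.
node-B + node-H: power draw 10 + 7 = 17 ≤ 18, throughput 11 + 10 = 21.
Best is node-F and node-H with total throughput 22.

22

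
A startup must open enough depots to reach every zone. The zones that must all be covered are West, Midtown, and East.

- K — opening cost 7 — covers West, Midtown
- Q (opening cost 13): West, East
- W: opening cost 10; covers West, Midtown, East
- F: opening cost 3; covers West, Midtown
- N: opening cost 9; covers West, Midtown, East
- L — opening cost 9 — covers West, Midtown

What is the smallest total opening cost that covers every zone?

9

This is a weighted set-cover instance.
The greedy cost-per-new-zone heuristic would pick F and N for 12, but a cheaper cover exists.
N alone covers West, Midtown, East — every zone.
Total opening cost: 9.
No cover costs less than 9.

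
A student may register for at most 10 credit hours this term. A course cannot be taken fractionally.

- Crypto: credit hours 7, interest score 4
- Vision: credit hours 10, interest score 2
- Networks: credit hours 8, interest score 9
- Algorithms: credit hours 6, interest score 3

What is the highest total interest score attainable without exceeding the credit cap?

9

Allowing fractional choices, the relaxed optimum would be about 10.1, but courses are indivisible.
Crypto: credit hours 7 ≤ 10, interest score 4.
Networks: credit hours 8 ≤ 10, interest score 9.
Best is Networks with total interest score 9.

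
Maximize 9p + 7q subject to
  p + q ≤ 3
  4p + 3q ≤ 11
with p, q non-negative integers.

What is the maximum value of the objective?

25

(p,q)=(2,1): 1·2+1·1=3≤3, 4·2+3·1=11≤11, objective 25.
(p,q)=(1,2): 1·1+1·2=3≤3, 4·1+3·2=10≤11, objective 23.
No feasible integer point exceeds 25.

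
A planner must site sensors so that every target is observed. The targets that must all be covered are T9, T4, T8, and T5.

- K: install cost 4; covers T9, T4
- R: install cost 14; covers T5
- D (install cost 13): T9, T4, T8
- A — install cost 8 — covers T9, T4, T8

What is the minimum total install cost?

This is an integer covering problem.
The greedy cost-per-new-target heuristic would pick K, A, and R for 26, but a cheaper cover exists.
Choose R and A: together they cover T9, T4, T8, T5 — every target.
Total install cost: 14 + 8 = 22.
No cover costs less than 22.

22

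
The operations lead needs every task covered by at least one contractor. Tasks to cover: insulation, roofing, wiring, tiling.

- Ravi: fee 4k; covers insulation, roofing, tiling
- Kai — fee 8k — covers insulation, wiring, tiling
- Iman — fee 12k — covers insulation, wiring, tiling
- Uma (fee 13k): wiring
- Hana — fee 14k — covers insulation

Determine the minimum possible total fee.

Choose Ravi and Kai: together they cover insulation, roofing, wiring, tiling — every task.
Total fee: 4 + 8 = 12.
No cover costs less than 12.

12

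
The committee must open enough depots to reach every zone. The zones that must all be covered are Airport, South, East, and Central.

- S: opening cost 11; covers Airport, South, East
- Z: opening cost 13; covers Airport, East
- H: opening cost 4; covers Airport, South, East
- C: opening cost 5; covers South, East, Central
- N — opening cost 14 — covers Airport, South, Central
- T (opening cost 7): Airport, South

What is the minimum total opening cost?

Choose H and C: together they cover Airport, South, East, Central — every zone.
Total opening cost: 4 + 5 = 9.

9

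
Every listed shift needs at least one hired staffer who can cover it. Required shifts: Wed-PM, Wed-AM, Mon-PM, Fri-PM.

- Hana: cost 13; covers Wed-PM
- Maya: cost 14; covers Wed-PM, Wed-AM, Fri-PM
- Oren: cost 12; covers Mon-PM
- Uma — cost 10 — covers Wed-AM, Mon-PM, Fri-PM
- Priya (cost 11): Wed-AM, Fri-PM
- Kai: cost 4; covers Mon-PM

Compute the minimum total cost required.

This is an integer covering problem.
The greedy cost-per-new-shift heuristic would pick Uma and Hana for 23, but a cheaper cover exists.
Choose Maya and Kai: together they cover Wed-PM, Wed-AM, Mon-PM, Fri-PM — every shift.
Total cost: 14 + 4 = 18.
No cover costs less than 18.

18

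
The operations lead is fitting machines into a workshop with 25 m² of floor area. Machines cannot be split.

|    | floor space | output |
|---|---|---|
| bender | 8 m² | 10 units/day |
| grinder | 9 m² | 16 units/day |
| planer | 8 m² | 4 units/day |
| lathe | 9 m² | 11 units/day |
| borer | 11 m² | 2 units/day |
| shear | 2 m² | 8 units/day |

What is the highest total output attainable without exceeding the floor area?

35

This is a 0-1 knapsack instance.
Take grinder, lathe, and shear: floor space 9 + 9 + 2 = 20 ≤ 25, output 16 + 11 + 8 = 35.
No other feasible combination does better.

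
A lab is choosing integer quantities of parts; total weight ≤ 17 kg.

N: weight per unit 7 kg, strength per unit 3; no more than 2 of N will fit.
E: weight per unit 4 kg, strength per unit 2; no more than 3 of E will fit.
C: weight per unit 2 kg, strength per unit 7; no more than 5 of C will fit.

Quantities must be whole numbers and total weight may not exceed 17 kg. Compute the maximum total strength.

38

This is a bounded integer knapsack.
1×N and 5×C: weight 17 ≤ 17, strength 1·3 + 5·7 = 38.
1×E and 5×C: weight 14 ≤ 17, strength 1·2 + 5·7 = 37.
Best is 38.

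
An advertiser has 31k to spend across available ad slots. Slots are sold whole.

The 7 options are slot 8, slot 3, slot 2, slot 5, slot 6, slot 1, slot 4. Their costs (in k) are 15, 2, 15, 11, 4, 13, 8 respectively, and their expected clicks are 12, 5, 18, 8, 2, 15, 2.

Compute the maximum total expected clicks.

38

Allowing fractional choices, the relaxed optimum would be about 38.8, but ad slots are indivisible.
slot 2 + slot 1: cost 15 + 13 = 28 ≤ 31, expected clicks 18 + 15 = 33.
slot 8 + slot 3 + slot 1: cost 15 + 2 + 13 = 30 ≤ 31, expected clicks 12 + 5 + 15 = 32.
slot 3 + slot 2 + slot 1: cost 2 + 15 + 13 = 30 ≤ 31, expected clicks 5 + 18 + 15 = 38.
Best is slot 3, slot 2, and slot 1 with total expected clicks 38.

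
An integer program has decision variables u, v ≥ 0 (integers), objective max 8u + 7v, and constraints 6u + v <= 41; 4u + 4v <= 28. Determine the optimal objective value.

55

(u,v)=(6,1) is feasible, giving 55.
(u,v)=(5,2) is feasible, giving 54.
(u,v)=(6,0) is feasible, giving 48.
No feasible integer point exceeds 55.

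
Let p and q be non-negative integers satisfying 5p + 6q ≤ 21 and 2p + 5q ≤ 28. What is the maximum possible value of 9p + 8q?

36

Relaxing integrality, the LP optimum is 37.80 at (p,q) = (4.2, 0), which is not an integer point.
(p,q)=(4,0): 5·4+6·0=20≤21, 2·4+5·0=8≤28, objective 36.
(p,q)=(3,1): 5·3+6·1=21≤21, 2·3+5·1=11≤28, objective 35.
No feasible integer point exceeds 36.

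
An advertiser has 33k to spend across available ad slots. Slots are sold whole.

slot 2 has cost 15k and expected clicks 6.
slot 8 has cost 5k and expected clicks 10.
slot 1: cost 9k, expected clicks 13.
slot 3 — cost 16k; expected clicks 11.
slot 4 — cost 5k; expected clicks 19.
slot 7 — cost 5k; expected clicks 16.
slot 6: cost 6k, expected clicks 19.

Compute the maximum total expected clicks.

Allowing fractional choices, the relaxed optimum would be about 79.1, but ad slots are indivisible.
slot 1 + slot 4 + slot 7 + slot 6: cost 9 + 5 + 5 + 6 = 25 ≤ 33, expected clicks 13 + 19 + 16 + 19 = 67.
slot 8 + slot 1 + slot 4 + slot 7 + slot 6: cost 5 + 9 + 5 + 5 + 6 = 30 ≤ 33, expected clicks 10 + 13 + 19 + 16 + 19 = 77.
slot 3 + slot 4 + slot 7 + slot 6: cost 16 + 5 + 5 + 6 = 32 ≤ 33, expected clicks 11 + 19 + 16 + 19 = 65.
Best is slot 8, slot 1, slot 4, slot 7, and slot 6 with total expected clicks 77.

77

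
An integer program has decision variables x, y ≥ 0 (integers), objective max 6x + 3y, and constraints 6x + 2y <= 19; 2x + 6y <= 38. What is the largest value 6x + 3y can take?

(x,y)=(1,6) is feasible, giving 24.
(x,y)=(1,5) is feasible, giving 21.
Maximum is 24 at (x,y)=(1,6).

24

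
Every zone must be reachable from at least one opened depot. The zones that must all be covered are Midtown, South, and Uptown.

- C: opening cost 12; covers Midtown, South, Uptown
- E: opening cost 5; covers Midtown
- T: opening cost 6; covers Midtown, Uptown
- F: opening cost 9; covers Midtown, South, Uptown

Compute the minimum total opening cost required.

F alone covers Midtown, South, Uptown — every zone.
Total opening cost: 9.

9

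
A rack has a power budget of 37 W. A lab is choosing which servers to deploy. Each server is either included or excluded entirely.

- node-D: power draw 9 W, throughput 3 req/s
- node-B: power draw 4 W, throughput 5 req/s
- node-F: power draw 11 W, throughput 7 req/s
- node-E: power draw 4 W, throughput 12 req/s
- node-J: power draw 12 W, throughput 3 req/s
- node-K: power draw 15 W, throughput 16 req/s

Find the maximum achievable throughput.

node-D + node-B + node-E + node-K: power draw 9 + 4 + 4 + 15 = 32 ≤ 37, throughput 3 + 5 + 12 + 16 = 36.
node-B + node-F + node-E + node-K: power draw 4 + 11 + 4 + 15 = 34 ≤ 37, throughput 5 + 7 + 12 + 16 = 40.
Best is node-B, node-F, node-E, and node-K with total throughput 40.

40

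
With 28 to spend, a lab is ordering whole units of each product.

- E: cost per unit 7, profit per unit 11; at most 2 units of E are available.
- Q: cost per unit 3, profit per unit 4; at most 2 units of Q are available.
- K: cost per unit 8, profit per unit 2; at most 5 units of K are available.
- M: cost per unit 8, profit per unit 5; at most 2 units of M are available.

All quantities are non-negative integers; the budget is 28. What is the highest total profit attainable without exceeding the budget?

35

2×E, 2×Q, and 1×M: cost 28 ≤ 28, profit 2·11 + 2·4 + 1·5 = 35.
2×E, 2×Q, and 1×K: cost 28 ≤ 28, profit 2·11 + 2·4 + 1·2 = 32.
Best is 35.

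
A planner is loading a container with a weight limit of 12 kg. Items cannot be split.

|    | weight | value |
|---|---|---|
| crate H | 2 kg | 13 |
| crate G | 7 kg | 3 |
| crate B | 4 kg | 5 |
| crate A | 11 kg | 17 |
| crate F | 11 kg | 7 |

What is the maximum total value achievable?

Treat it as a binary knapsack problem.
crate H + crate B: weight 2 + 4 = 6 ≤ 12, value 13 + 5 = 18.
crate A: weight 11 ≤ 12, value 17.
Best is crate H and crate B with total value 18.

18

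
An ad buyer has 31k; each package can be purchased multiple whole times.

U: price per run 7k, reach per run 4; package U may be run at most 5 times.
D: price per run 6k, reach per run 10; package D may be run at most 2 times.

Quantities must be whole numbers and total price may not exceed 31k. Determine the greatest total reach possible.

28

This is a bounded integer knapsack.
D has the best ratio (10/6); taking only D gives at most 2×10 = 20 (stopped by the supply cap of 2).
Mixing does better — 2×U and 2×D: price 26 ≤ 31, reach 2·4 + 2·10 = 28.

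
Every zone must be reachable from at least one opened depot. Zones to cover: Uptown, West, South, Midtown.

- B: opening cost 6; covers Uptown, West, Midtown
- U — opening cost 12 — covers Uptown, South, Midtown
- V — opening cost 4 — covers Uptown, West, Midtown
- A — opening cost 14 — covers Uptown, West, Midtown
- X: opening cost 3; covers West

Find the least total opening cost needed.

15

This is an integer covering problem.
The greedy cost-per-new-zone heuristic would pick V and U for 16, but a cheaper cover exists.
Choose U and X: together they cover Uptown, West, South, Midtown — every zone.
Total opening cost: 12 + 3 = 15.
No cover costs less than 15.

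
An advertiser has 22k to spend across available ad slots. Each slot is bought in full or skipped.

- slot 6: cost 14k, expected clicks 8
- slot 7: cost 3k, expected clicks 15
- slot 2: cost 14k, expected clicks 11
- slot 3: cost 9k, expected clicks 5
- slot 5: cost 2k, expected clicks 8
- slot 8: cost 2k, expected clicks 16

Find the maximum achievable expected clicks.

slot 7 + slot 2 + slot 5 + slot 8: cost 3 + 14 + 2 + 2 = 21 ≤ 22, expected clicks 15 + 11 + 8 + 16 = 50.
slot 6 + slot 7 + slot 5 + slot 8: cost 14 + 3 + 2 + 2 = 21 ≤ 22, expected clicks 8 + 15 + 8 + 16 = 47.
Best is slot 7, slot 2, slot 5, and slot 8 with total expected clicks 50.

50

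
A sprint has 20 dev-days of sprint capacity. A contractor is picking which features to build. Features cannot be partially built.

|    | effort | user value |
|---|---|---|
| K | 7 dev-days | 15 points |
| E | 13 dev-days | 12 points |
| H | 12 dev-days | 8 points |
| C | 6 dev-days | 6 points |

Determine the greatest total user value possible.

27

Allowing fractional choices, the relaxed optimum would be about 27.5, but features are indivisible.
K + H: effort 7 + 12 = 19 ≤ 20, user value 15 + 8 = 23.
K + E: effort 7 + 13 = 20 ≤ 20, user value 15 + 12 = 27.
K + C: effort 7 + 6 = 13 ≤ 20, user value 15 + 6 = 21.
Best is K and E with total user value 27.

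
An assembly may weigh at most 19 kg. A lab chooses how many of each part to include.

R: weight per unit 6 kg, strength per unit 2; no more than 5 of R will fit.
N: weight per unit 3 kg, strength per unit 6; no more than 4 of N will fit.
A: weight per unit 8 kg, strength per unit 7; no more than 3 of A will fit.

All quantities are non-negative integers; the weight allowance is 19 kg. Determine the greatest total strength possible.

This is a bounded integer knapsack.
N has the best ratio (6/3); taking only N gives at most 4×6 = 24 (stopped by the supply cap of 4).
Mixing does better — 1×R and 4×N: weight 18 ≤ 19, strength 1·2 + 4·6 = 26.

26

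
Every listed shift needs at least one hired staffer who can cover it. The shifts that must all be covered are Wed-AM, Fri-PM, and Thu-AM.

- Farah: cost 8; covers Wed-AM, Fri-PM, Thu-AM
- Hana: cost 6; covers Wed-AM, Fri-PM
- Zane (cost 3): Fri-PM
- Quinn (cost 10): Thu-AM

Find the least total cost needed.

Farah alone covers Wed-AM, Fri-PM, Thu-AM — every shift.
Total cost: 8.
No cover costs less than 8.

8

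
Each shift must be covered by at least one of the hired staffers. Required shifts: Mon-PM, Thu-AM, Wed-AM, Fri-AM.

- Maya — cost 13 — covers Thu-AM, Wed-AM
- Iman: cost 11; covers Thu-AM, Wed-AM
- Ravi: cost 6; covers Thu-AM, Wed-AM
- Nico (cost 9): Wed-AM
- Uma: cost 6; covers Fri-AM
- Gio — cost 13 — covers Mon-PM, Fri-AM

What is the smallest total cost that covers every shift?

Choose Ravi and Gio: together they cover Mon-PM, Thu-AM, Wed-AM, Fri-AM — every shift.
Total cost: 6 + 13 = 19.

19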